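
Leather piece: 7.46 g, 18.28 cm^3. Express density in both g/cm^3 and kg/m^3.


Density = 7.46 / 18.28 = 0.408 g/cm^3
Convert: 0.408 x 1000 = 408 kg/m^3


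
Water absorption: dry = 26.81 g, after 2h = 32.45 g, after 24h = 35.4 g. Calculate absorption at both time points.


WA (2h) = (32.45 - 26.81) / 26.81 x 100 = 21.0%
WA (24h) = (35.4 - 26.81) / 26.81 x 100 = 32.0%


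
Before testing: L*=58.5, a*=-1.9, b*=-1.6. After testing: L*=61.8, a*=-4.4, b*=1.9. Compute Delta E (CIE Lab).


dL = 61.8 - 58.5 = 3.3
da = -4.4 - (-1.9) = -2.5
db = 1.9 - (-1.6) = 3.5
dE = sqrt((3.3)^2 + (-2.5)^2 + (3.5)^2) = 5.42


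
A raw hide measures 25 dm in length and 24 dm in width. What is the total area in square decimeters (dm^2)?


Area = length x width
Area = 25 x 24 = 600 dm^2


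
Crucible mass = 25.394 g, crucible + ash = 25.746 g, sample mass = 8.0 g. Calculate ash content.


Ash mass = 0.352 g
Ash content = 4.40%

Ash mass = 25.746 - 25.394 = 0.352 g
Ash% = 0.352 / 8.0 x 100 = 4.40%


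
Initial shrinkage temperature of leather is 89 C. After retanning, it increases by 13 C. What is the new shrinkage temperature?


102 C


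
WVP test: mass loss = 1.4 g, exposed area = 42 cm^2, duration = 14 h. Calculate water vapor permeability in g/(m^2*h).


WVP = mass_loss / (area x time) x 10000
WVP = 1.4 / (42 x 14) x 10000
WVP = 1.4 / 588 x 10000 = 23.81 g/(m^2*h)


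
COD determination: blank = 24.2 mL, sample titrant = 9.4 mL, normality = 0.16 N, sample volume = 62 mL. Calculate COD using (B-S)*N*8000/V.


COD = (24.2 - 9.4) x 0.16 x 8000 / 62
COD = 14.8 x 0.16 x 8000 / 62
COD = 305.5 mg/L


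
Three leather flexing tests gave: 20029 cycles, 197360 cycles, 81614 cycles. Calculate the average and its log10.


Average = 99668 cycles
log10 = 5.00


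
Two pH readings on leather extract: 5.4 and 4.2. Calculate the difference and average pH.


Difference = |5.4 - 4.2| = 1.2
Average = (5.4 + 4.2) / 2 = 4.80


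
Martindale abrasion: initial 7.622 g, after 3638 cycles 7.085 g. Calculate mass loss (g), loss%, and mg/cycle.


Mass loss = 0.537 g
Loss = 7.05%
Rate = 0.148 mg/cycle

Loss = 7.622 - 7.085 = 0.537 g
Loss% = 0.537 / 7.622 x 100 = 7.05%
Rate = 0.537 / 3638 x 1000 = 0.148 mg/cycle


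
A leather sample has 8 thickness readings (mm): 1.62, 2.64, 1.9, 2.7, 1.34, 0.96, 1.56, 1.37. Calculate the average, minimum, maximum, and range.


Sum = 14.09
Average = 14.09 / 8 = 1.76 mm
Minimum = 0.96 mm
Maximum = 2.7 mm
Range = 2.7 - 0.96 = 1.74 mm


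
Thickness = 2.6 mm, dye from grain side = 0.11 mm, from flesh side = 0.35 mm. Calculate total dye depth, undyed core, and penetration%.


Total dyed = 0.11 + 0.35 = 0.46 mm
Undyed core = 2.6 - 0.46 = 2.14 mm
Penetration = 0.46 / 2.6 x 100 = 17.7%


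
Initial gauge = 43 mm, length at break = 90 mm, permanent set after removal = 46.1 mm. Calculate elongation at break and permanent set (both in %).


Elongation at break = 109.3%
Permanent set = 7.2%


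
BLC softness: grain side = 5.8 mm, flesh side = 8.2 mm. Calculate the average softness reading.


Average = (5.8 + 8.2) / 2
Average = 7.00 mm


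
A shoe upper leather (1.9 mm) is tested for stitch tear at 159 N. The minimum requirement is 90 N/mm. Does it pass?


STS = 83.7 N/mm
Passes: No


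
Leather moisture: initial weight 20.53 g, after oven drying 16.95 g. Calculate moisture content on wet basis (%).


Moisture = 20.53 - 16.95 = 3.58 g
MC = 3.58 / 20.53 x 100 = 17.4%


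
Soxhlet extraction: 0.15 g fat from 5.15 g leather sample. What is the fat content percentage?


Fat content = 0.15 / 5.15 x 100
Fat = 2.9%


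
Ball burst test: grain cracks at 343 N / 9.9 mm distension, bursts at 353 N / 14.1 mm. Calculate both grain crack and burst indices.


Crack index = 343 / 9.9 = 34.6 N/mm
Burst index = 353 / 14.1 = 25.0 N/mm


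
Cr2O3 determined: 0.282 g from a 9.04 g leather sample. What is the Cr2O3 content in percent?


Cr2O3% = 0.282 / 9.04 x 100
Cr2O3% = 3.12%


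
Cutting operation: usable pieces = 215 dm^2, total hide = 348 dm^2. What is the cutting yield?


Yield = usable / total x 100
Yield = 215 / 348 x 100 = 61.8%


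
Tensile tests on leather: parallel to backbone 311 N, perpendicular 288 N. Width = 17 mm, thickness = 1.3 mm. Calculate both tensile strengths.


Parallel = 14.07 N/mm^2
Perpendicular = 13.03 N/mm^2


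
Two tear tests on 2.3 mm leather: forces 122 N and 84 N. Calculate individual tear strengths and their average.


Tear 1 = 122 / 2.3 = 53.0 N/mm
Tear 2 = 84 / 2.3 = 36.5 N/mm
Average = (53.0 + 36.5) / 2 = 44.8 N/mm


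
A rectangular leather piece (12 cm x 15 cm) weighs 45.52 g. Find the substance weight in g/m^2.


2528.9 g/m^2

Area = 12 x 15 = 180 cm^2
SW = 45.52 / 180 x 10000 = 2528.9 g/m^2


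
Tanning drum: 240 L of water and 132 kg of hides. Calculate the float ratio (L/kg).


Float ratio = water / hide weight
Ratio = 240 / 132 = 1.8


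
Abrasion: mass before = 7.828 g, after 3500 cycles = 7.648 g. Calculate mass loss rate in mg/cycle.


0.051 mg/cycle


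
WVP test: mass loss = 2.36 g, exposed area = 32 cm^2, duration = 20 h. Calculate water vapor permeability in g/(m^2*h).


36.88 g/(m^2*h)

WVP = mass_loss / (area x time) x 10000
WVP = 2.36 / (32 x 20) x 10000
WVP = 2.36 / 640 x 10000 = 36.88 g/(m^2*h)


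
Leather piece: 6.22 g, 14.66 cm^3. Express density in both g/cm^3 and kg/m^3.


Density = 6.22 / 14.66 = 0.424 g/cm^3
Convert: 0.424 x 1000 = 424 kg/m^3


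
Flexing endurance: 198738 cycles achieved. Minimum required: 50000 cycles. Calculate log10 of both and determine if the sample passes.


log10(198738) = 5.30
log10(50000) = 4.70
Passes: Yes


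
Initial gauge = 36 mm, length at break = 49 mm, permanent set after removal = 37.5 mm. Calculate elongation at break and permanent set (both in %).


Elongation at break = 36.1%
Permanent set = 4.2%

Elongation at break = (49 - 36) / 36 x 100 = 36.1%
Permanent set = (37.5 - 36) / 36 x 100 = 4.2%


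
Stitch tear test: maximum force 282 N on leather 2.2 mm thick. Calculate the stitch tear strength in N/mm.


Stitch tear strength = force / thickness
STS = 282 / 2.2 = 128.2 N/mm


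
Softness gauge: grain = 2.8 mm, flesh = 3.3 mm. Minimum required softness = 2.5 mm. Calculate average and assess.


Average = (2.8 + 3.3) / 2 = 3.05 mm
Minimum = 2.5 mm
Meets requirement: Yes


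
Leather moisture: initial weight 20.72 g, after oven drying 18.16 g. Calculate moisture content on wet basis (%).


12.4%

Moisture = 20.72 - 18.16 = 2.56 g
MC = 2.56 / 20.72 x 100 = 12.4%


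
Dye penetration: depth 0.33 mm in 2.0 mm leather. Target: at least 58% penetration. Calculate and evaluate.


Penetration = 16.5%
Meets target: No


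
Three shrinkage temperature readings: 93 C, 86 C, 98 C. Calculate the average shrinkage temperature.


92.3 C


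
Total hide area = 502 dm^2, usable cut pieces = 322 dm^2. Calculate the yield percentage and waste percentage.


Yield = 322 / 502 x 100 = 64.1%
Waste = 502 - 322 = 180 dm^2
Waste% = 100 - 64.1 = 35.9%


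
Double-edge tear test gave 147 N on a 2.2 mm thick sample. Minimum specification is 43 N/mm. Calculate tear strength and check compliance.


Tear strength = 147 / 2.2 = 66.8 N/mm
Required minimum = 43 N/mm
Compliant: Yes


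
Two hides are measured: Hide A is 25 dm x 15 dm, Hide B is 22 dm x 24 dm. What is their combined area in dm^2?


903 dm^2


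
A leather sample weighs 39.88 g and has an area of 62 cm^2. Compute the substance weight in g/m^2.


6432.3 g/m^2

Substance weight = mass / area x 10000
SW = 39.88 / 62 x 10000
SW = 6432.3 g/m^2


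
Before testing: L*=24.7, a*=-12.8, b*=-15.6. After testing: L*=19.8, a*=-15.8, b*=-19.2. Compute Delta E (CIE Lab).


Delta E = 6.78


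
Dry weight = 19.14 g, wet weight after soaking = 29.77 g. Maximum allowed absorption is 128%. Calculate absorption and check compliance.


Absorption = 55.5%
Compliant: Yes

WA = (29.77 - 19.14) / 19.14 x 100 = 55.5%
Maximum allowed: 128%
Compliant: Yes


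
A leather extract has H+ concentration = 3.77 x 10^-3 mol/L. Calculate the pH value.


pH = 2.42


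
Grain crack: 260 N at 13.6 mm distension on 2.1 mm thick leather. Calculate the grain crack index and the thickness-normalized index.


Crack index = 19.1 N/mm
Normalized index = 9.1 N/mm per mm


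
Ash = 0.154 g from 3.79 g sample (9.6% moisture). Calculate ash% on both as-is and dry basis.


As-is ash = 4.06%
Dry-basis ash = 4.49%


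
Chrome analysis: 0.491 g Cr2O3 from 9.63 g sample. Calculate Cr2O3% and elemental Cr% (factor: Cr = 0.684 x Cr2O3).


Cr2O3% = 0.491 / 9.63 x 100 = 5.10%
Cr% = 5.10 x 0.684 = 3.49%


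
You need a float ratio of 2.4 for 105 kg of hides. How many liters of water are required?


252.0 L


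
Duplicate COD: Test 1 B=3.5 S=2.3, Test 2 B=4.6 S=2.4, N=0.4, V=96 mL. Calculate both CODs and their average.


COD1 = (3.5 - 2.3) x 0.4 x 8000 / 96 = 40.0 mg/L
COD2 = (4.6 - 2.4) x 0.4 x 8000 / 96 = 73.3 mg/L
Average = (40.0 + 73.3) / 2 = 56.7 mg/L


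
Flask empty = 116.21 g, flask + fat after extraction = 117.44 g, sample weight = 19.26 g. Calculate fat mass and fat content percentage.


Fat mass = 117.44 - 116.21 = 1.23 g
Fat% = 1.23 / 19.26 x 100 = 6.4%


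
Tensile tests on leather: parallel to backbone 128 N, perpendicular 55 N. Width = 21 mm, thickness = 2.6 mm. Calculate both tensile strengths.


Area = 21 x 2.6 = 54.6 mm^2
TS (parallel) = 128 / 54.6 = 2.34 N/mm^2
TS (perpendicular) = 55 / 54.6 = 1.01 N/mm^2


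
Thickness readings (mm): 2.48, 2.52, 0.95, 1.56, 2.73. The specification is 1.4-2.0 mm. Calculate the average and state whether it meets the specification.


Sum = 10.24
Average = 10.24 / 5 = 2.05 mm
Specification range: 1.4 to 2.0 mm
Within spec: No


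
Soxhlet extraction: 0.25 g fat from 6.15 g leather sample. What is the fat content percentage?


Fat content = 0.25 / 6.15 x 100
Fat = 4.1%


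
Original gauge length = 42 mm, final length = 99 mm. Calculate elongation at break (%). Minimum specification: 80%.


Extension = 99 - 42 = 57 mm
Elongation = 57 / 42 x 100 = 135.7%
Minimum required: 80%
Meets specification: Yes


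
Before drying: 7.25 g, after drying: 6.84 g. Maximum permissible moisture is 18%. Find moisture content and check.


MC = (7.25 - 6.84) / 7.25 x 100 = 5.7%
Maximum: 18%
Acceptable: Yes


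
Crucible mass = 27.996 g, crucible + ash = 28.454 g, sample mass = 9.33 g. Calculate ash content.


Ash mass = 28.454 - 27.996 = 0.458 g
Ash% = 0.458 / 9.33 x 100 = 4.91%


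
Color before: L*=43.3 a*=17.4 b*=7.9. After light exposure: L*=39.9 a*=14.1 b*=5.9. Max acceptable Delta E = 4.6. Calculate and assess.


Delta E = 5.14
Passes: No

dL = -3.4, da = -3.3, db = -2.0
dE = sqrt((-3.4)^2 + (-3.3)^2 + (-2.0)^2) = 5.14
Max = 4.6
Passes: No


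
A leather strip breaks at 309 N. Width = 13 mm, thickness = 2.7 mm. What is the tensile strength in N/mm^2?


Cross-sectional area = 13 x 2.7 = 35.1 mm^2
Tensile strength = 309 / 35.1 = 8.80 N/mm^2


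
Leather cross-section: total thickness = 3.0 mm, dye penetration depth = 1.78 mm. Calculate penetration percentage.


59.3%

Penetration% = 1.78 / 3.0 x 100
Penetration = 59.3%


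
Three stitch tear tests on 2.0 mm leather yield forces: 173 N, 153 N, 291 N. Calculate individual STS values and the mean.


STS1 = 173 / 2.0 = 86.5 N/mm
STS2 = 153 / 2.0 = 76.5 N/mm
STS3 = 291 / 2.0 = 145.5 N/mm
Mean = (86.5 + 76.5 + 145.5) / 3 = 102.8 N/mm


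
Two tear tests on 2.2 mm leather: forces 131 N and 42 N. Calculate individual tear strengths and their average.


Tear 1 = 131 / 2.2 = 59.5 N/mm
Tear 2 = 42 / 2.2 = 19.1 N/mm
Average = (59.5 + 19.1) / 2 = 39.3 N/mm


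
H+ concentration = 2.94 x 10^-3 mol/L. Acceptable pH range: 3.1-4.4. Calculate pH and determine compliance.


pH = 2.53
Compliant: No

pH = -log10(2.94 x 10^-3) = 2.53
Range: 3.1 to 4.4
Compliant: No


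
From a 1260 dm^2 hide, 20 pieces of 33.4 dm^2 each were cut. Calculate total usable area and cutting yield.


Usable area = 668.0 dm^2
Yield = 53.0%

Total usable = 20 x 33.4 = 668.0 dm^2
Yield = 668.0 / 1260 x 100 = 53.0%


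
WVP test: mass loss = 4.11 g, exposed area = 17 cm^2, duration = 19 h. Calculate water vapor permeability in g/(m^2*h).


127.24 g/(m^2*h)


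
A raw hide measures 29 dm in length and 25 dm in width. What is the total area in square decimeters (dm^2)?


725 dm^2

Area = length x width
Area = 29 x 25 = 725 dm^2


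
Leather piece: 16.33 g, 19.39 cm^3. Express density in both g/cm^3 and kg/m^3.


Density = 16.33 / 19.39 = 0.842 g/cm^3
Convert: 0.842 x 1000 = 842 kg/m^3


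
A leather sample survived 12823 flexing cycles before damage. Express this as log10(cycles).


log10(12823) = 4.11


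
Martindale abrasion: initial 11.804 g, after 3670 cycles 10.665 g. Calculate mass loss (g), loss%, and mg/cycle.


Mass loss = 1.139 g
Loss = 9.65%
Rate = 0.310 mg/cycle

Loss = 11.804 - 10.665 = 1.139 g
Loss% = 1.139 / 11.804 x 100 = 9.65%
Rate = 1.139 / 3670 x 1000 = 0.310 mg/cycle


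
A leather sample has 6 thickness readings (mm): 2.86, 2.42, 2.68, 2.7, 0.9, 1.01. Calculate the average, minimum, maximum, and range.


Average = 2.10 mm
Min = 0.9 mm
Max = 2.86 mm
Range = 1.96 mm

Sum = 12.57
Average = 12.57 / 6 = 2.10 mm
Minimum = 0.9 mm
Maximum = 2.86 mm
Range = 2.86 - 0.9 = 1.96 mm


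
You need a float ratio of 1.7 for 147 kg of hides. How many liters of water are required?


Water = hide weight x target ratio
Water = 147 x 1.7 = 249.9 L


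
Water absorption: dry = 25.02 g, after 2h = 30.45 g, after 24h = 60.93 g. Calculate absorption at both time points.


2h absorption = 21.7%
24h absorption = 143.5%


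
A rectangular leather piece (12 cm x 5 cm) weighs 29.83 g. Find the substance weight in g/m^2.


4971.7 g/m^2

Area = 12 x 5 = 60 cm^2
SW = 29.83 / 60 x 10000 = 4971.7 g/m^2


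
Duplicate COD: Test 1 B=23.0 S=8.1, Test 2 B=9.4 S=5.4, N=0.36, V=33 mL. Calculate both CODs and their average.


COD1 = (23.0 - 8.1) x 0.36 x 8000 / 33 = 1300.4 mg/L
COD2 = (9.4 - 5.4) x 0.36 x 8000 / 33 = 349.1 mg/L
Average = (1300.4 + 349.1) / 2 = 824.8 mg/L


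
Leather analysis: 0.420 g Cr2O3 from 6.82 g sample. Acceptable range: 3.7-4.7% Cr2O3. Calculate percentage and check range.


Cr2O3% = 0.420 / 6.82 x 100 = 6.16%
Acceptable range: 3.7 to 4.7%
Within range: No


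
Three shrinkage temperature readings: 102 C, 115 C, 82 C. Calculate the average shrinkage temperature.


Average = (102 + 115 + 82) / 3
Average = 299 / 3 = 99.7 C


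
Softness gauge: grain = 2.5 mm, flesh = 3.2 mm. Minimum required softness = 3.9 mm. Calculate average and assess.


Average = (2.5 + 3.2) / 2 = 2.85 mm
Minimum = 3.9 mm
Meets requirement: No


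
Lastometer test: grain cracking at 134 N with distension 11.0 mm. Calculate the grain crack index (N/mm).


Grain crack index = force / distension
Index = 134 / 11.0 = 12.2 N/mm


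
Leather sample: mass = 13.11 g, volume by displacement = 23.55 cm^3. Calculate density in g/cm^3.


Density = mass / volume
Density = 13.11 / 23.55 = 0.557 g/cm^3


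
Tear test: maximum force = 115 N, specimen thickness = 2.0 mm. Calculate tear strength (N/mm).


Tear strength = force / thickness
Tear = 115 / 2.0 = 57.5 N/mm


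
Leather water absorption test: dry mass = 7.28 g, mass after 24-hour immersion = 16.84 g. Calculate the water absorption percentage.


131.3%

Water absorbed = 16.84 - 7.28 = 9.56 g
WA% = 9.56 / 7.28 x 100 = 131.3%


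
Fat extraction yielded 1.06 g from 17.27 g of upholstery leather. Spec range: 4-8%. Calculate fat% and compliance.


Fat% = 1.06 / 17.27 x 100 = 6.1%
Spec range: 4-8%
Compliant: Yes


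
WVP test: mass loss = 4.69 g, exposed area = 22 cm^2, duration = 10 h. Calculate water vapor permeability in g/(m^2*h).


WVP = mass_loss / (area x time) x 10000
WVP = 4.69 / (22 x 10) x 10000
WVP = 4.69 / 220 x 10000 = 213.18 g/(m^2*h)


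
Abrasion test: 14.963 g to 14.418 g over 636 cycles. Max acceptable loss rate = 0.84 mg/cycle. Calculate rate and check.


Rate = 0.857 mg/cycle
Passes: No


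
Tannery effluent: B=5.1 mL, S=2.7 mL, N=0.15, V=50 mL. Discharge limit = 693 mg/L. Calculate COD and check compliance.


COD = (5.1 - 2.7) x 0.15 x 8000 / 50 = 57.6 mg/L
Limit: 693 mg/L
Compliant: Yes


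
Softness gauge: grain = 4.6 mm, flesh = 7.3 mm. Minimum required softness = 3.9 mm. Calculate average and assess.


Average softness = 5.95 mm
Meets requirement: Yes


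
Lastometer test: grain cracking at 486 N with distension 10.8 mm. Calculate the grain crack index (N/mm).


Grain crack index = force / distension
Index = 486 / 10.8 = 45.0 N/mm


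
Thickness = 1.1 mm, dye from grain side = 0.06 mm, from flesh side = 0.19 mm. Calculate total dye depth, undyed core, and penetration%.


Total dyed = 0.06 + 0.19 = 0.25 mm
Undyed core = 1.1 - 0.25 = 0.85 mm
Penetration = 0.25 / 1.1 x 100 = 22.7%


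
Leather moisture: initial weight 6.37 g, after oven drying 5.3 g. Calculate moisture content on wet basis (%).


Moisture = 6.37 - 5.3 = 1.07 g
MC = 1.07 / 6.37 x 100 = 16.8%


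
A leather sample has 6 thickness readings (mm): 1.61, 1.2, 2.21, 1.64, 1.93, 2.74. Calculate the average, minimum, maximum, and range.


Sum = 11.33
Average = 11.33 / 6 = 1.89 mm
Minimum = 1.2 mm
Maximum = 2.74 mm
Range = 2.74 - 1.2 = 1.54 mm


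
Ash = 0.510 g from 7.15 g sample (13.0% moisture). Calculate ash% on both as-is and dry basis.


As-is ash% = 0.510 / 7.15 x 100 = 7.13%
Dry mass = 7.15 x (100 - 13.0) / 100 = 6.2205 g
Dry-basis ash% = 0.510 / 6.2205 x 100 = 8.20%


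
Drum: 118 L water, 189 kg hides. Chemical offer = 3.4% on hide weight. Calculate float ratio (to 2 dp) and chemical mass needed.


Float ratio = 118 / 189 = 0.62
Chemical = 189 x 3.4 / 100 = 6.426 kg


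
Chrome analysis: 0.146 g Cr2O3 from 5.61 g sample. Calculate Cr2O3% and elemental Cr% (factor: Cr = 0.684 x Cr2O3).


Cr2O3% = 0.146 / 5.61 x 100 = 2.60%
Cr% = 2.60 x 0.684 = 1.78%


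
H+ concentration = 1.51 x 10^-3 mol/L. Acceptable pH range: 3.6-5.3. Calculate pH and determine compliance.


pH = 2.82
Compliant: No

pH = -log10(1.51 x 10^-3) = 2.82
Range: 3.6 to 5.3
Compliant: No


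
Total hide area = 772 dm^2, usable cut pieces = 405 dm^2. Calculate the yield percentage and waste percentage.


Yield = 52.5%
Waste = 47.5%

Yield = 405 / 772 x 100 = 52.5%
Waste = 772 - 405 = 367 dm^2
Waste% = 100 - 52.5 = 47.5%


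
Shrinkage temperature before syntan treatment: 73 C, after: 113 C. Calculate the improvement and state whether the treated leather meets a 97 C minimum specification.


Improvement = 113 - 73 = 40 C
Spec check: 113 C >= 97 C? Yes


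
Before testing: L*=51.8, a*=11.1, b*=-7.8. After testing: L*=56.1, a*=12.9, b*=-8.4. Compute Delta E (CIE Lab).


Delta E = 4.70

dL = 56.1 - 51.8 = 4.3
da = 12.9 - 11.1 = 1.8
db = -8.4 - (-7.8) = -0.6
dE = sqrt((4.3)^2 + (1.8)^2 + (-0.6)^2) = 4.70


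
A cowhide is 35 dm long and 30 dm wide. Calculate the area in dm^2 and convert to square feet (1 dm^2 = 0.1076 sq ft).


Area = 35 x 30 = 1050 dm^2
Conversion: 1050 x 0.1076 = 112.98 sq ft


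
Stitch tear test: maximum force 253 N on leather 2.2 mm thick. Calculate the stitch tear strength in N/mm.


Stitch tear strength = force / thickness
STS = 253 / 2.2 = 115.0 N/mm


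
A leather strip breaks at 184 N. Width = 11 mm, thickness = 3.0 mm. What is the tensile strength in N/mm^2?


Cross-sectional area = 11 x 3.0 = 33.0 mm^2
Tensile strength = 184 / 33.0 = 5.58 N/mm^2


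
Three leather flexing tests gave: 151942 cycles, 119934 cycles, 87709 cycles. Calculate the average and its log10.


Average = (151942 + 119934 + 87709) / 3 = 119862 cycles
log10(119862) = 5.08


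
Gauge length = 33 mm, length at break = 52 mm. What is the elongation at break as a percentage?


Extension = 52 - 33 = 19 mm
Elongation = 19 / 33 x 100 = 57.6%


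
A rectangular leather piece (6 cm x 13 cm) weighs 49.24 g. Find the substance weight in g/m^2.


Area = 6 x 13 = 78 cm^2
SW = 49.24 / 78 x 10000 = 6312.8 g/m^2


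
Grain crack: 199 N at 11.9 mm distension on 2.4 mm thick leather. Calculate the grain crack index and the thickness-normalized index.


Crack index = 16.7 N/mm
Normalized index = 7.0 N/mm per mm

Crack index = 199 / 11.9 = 16.7 N/mm
Normalized = 16.7 / 2.4 = 7.0 N/mm per mm


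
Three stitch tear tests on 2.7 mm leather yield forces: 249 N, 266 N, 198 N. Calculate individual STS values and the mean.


STS1 = 249 / 2.7 = 92.2 N/mm
STS2 = 266 / 2.7 = 98.5 N/mm
STS3 = 198 / 2.7 = 73.3 N/mm
Mean = (92.2 + 98.5 + 73.3) / 3 = 88.0 N/mm


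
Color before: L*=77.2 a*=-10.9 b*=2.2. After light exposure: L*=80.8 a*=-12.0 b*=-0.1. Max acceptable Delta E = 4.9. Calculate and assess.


Delta E = 4.41
Passes: Yes

dL = 3.6, da = -1.1, db = -2.3
dE = sqrt((3.6)^2 + (-1.1)^2 + (-2.3)^2) = 4.41
Max = 4.9
Passes: Yes


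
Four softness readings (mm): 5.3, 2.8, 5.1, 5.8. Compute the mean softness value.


Sum = 5.3 + 2.8 + 5.1 + 5.8
Mean = 19.0 / 4 = 4.75 mm


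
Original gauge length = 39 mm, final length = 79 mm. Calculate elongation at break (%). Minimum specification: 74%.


Elongation = 102.6%
Meets spec: Yes

Extension = 79 - 39 = 40 mm
Elongation = 40 / 39 x 100 = 102.6%
Minimum required: 74%
Meets specification: Yes


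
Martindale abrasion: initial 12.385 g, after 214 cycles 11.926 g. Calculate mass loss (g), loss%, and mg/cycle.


Loss = 12.385 - 11.926 = 0.459 g
Loss% = 0.459 / 12.385 x 100 = 3.71%
Rate = 0.459 / 214 x 1000 = 2.145 mg/cycle


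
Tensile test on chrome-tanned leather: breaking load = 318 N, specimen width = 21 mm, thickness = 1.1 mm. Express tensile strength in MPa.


Cross-section = 21 x 1.1 = 23.1 mm^2
TS = 318 / 23.1 = 13.77 MPa
(1 N/mm^2 = 1 MPa)


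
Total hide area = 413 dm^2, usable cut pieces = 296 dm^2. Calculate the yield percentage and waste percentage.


Yield = 71.7%
Waste = 28.3%

Yield = 296 / 413 x 100 = 71.7%
Waste = 413 - 296 = 117 dm^2
Waste% = 100 - 71.7 = 28.3%


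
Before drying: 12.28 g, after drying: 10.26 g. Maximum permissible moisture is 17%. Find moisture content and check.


Moisture content = 16.4%
Acceptable: Yes


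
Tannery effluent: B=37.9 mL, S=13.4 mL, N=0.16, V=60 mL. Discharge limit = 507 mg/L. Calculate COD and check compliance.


COD = (37.9 - 13.4) x 0.16 x 8000 / 60 = 522.7 mg/L
Limit: 507 mg/L
Compliant: No


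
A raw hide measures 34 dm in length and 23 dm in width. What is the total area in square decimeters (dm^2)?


Area = length x width
Area = 34 x 23 = 782 dm^2


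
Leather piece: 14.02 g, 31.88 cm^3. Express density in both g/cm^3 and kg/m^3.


0.440 g/cm^3
440 kg/m^3

Density = 14.02 / 31.88 = 0.440 g/cm^3
Convert: 0.440 x 1000 = 440 kg/m^3


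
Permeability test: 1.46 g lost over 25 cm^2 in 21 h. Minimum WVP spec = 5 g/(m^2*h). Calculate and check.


WVP = 1.46 / (25 x 21) x 10000 = 27.81 g/(m^2*h)
Minimum: 5 g/(m^2*h)
Meets spec: Yes


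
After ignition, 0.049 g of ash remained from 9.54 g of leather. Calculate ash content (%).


0.51%

Ash% = 0.049 / 9.54 x 100
Ash% = 0.51%


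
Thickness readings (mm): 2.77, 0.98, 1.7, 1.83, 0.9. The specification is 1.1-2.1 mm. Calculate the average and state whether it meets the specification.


Average = 1.64 mm
Within specification: Yes

Sum = 8.18
Average = 8.18 / 5 = 1.64 mm
Specification range: 1.1 to 2.1 mm
Within spec: Yes


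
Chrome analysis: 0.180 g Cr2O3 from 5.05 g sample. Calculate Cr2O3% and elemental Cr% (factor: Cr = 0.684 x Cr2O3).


Cr2O3 = 3.56%
Cr = 2.44%


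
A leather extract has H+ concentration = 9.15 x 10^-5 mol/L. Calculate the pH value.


pH = -log10[H+]
pH = -log10(9.15 x 10^-5) = 4.04


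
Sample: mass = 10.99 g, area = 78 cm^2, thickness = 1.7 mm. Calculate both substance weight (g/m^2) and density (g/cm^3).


SW = 10.99 / 78 x 10000 = 1409.0 g/m^2
Volume = 78 x 1.7 / 10 = 13.26 cm^3
Density = 10.99 / 13.26 = 0.829 g/cm^3


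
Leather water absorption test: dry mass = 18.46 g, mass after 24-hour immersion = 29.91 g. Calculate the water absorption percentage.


62.0%

Water absorbed = 29.91 - 18.46 = 11.45 g
WA% = 11.45 / 18.46 x 100 = 62.0%


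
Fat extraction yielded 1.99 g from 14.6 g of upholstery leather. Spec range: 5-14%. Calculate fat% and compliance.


Fat% = 1.99 / 14.6 x 100 = 13.6%
Spec range: 5-14%
Compliant: Yes


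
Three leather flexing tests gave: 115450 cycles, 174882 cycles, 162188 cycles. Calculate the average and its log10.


Average = 150840 cycles
log10 = 5.18

Average = (115450 + 174882 + 162188) / 3 = 150840 cycles
log10(150840) = 5.18


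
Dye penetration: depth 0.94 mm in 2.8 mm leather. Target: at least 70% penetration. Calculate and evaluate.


Penetration = 0.94 / 2.8 x 100 = 33.6%
Target: 70%
Meets target: No


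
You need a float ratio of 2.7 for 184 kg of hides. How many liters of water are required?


Water = hide weight x target ratio
Water = 184 x 2.7 = 496.8 L


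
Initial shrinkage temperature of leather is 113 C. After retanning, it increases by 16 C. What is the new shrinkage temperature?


129 C

New Ts = 113 + 16 = 129 C


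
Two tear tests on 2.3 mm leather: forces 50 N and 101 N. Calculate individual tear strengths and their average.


Tear 1 = 21.7 N/mm
Tear 2 = 43.9 N/mm
Average = 32.8 N/mm

Tear 1 = 50 / 2.3 = 21.7 N/mm
Tear 2 = 101 / 2.3 = 43.9 N/mm
Average = (21.7 + 43.9) / 2 = 32.8 N/mm


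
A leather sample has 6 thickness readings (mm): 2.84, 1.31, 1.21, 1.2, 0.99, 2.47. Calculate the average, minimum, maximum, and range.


Average = 1.67 mm
Min = 0.99 mm
Max = 2.84 mm
Range = 1.85 mm

Sum = 10.02
Average = 10.02 / 6 = 1.67 mm
Minimum = 0.99 mm
Maximum = 2.84 mm
Range = 2.84 - 0.99 = 1.85 mm


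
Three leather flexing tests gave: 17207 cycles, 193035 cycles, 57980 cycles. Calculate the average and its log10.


Average = (17207 + 193035 + 57980) / 3 = 89407 cycles
log10(89407) = 4.95


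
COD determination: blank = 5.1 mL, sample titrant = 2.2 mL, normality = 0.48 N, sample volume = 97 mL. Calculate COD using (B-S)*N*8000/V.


114.8 mg/L


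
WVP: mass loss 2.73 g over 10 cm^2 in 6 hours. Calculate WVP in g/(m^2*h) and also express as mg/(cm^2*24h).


WVP = 2.73 / (10 x 6) x 10000 = 455.00 g/(m^2*h)
Mass loss in mg = 2.73 x 1000 = 2730 mg
Per cm^2 per 24h in mg: 2730 x 24 / (10 x 6) = 65520 / 60 = 1092.00 mg/(cm^2*24h)


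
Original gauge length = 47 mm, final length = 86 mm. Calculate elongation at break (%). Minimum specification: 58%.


Elongation = 83.0%
Meets spec: Yes

Extension = 86 - 47 = 39 mm
Elongation = 39 / 47 x 100 = 83.0%
Minimum required: 58%
Meets specification: Yes


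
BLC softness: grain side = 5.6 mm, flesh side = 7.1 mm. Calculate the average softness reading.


Average = (5.6 + 7.1) / 2
Average = 6.35 mm


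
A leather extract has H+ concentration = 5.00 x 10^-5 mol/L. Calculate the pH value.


pH = 4.30

pH = -log10[H+]
pH = -log10(5.00 x 10^-5) = 4.30


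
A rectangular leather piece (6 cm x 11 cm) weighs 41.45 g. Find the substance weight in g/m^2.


6280.3 g/m^2


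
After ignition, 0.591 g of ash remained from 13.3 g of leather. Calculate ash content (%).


Ash% = 0.591 / 13.3 x 100
Ash% = 4.44%


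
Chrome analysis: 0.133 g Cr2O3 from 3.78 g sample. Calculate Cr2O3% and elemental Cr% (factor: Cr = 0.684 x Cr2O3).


Cr2O3 = 3.52%
Cr = 2.41%


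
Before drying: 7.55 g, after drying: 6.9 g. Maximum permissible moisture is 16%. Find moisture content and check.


Moisture content = 8.6%
Acceptable: Yes


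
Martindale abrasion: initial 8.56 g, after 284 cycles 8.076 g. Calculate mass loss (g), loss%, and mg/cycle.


Loss = 8.56 - 8.076 = 0.484 g
Loss% = 0.484 / 8.56 x 100 = 5.65%
Rate = 0.484 / 284 x 1000 = 1.704 mg/cycle


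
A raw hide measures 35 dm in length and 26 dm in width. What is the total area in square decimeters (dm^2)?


910 dm^2

Area = length x width
Area = 35 x 26 = 910 dm^2


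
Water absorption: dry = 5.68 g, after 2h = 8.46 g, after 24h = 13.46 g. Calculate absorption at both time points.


2h absorption = 48.9%
24h absorption = 137.0%

WA (2h) = (8.46 - 5.68) / 5.68 x 100 = 48.9%
WA (24h) = (13.46 - 5.68) / 5.68 x 100 = 137.0%


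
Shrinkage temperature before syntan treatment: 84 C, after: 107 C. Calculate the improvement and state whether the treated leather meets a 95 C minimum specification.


Improvement = 23 C
Meets 95 C spec: Yes

Improvement = 107 - 84 = 23 C
Spec check: 107 C >= 95 C? Yes


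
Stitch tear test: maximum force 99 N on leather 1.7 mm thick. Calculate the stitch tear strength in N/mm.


58.2 N/mm

Stitch tear strength = force / thickness
STS = 99 / 1.7 = 58.2 N/mm


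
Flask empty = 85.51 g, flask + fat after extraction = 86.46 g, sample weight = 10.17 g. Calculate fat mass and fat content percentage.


Fat mass = 0.95 g
Fat content = 9.3%


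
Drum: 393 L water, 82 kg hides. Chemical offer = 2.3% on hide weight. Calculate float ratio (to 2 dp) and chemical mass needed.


Float ratio = 4.79
Chemical needed = 1.886 kg

Float ratio = 393 / 82 = 4.79
Chemical = 82 x 2.3 / 100 = 1.886 kg


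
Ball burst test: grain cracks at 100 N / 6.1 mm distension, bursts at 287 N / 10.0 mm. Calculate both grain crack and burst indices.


Crack index = 16.4 N/mm
Burst index = 28.7 N/mm


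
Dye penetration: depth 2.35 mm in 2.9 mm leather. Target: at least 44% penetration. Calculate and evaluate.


Penetration = 81.0%
Meets target: Yes

Penetration = 2.35 / 2.9 x 100 = 81.0%
Target: 44%
Meets target: Yes


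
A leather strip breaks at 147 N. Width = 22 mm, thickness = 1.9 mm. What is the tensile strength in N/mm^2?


3.52 N/mm^2


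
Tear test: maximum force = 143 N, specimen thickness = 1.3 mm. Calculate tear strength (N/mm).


110.0 N/mm

Tear strength = force / thickness
Tear = 143 / 1.3 = 110.0 N/mm


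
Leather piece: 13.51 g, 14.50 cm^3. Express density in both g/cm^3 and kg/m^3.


0.932 g/cm^3
932 kg/m^3


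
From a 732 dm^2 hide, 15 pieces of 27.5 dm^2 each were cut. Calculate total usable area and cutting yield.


Usable area = 412.5 dm^2
Yield = 56.4%

Total usable = 15 x 27.5 = 412.5 dm^2
Yield = 412.5 / 732 x 100 = 56.4%


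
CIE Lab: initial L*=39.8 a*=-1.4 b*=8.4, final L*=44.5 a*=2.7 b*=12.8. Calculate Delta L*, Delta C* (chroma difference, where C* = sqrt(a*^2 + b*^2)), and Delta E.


Delta L* = 4.7
Delta C* = 4.57
Delta E = 7.63

Delta L* = 44.5 - 39.8 = 4.7
C1* = sqrt((-1.4)^2 + (8.4)^2) = 8.516
C2* = sqrt((2.7)^2 + (12.8)^2) = 13.082
Delta C* = 13.082 - 8.516 = 4.57
Delta E = sqrt((4.7)^2 + (4.1)^2 + (4.4)^2) = 7.63


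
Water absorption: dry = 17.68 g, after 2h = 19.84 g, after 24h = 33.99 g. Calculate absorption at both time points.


2h absorption = 12.2%
24h absorption = 92.3%

WA (2h) = (19.84 - 17.68) / 17.68 x 100 = 12.2%
WA (24h) = (33.99 - 17.68) / 17.68 x 100 = 92.3%


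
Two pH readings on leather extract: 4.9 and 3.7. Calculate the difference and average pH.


Difference = 1.2
Average pH = 4.30

Difference = |4.9 - 3.7| = 1.2
Average = (4.9 + 3.7) / 2 = 4.30


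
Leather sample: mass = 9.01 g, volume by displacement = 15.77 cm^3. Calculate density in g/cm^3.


Density = mass / volume
Density = 9.01 / 15.77 = 0.571 g/cm^3


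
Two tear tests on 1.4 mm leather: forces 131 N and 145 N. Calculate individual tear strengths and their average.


Tear 1 = 131 / 1.4 = 93.6 N/mm
Tear 2 = 145 / 1.4 = 103.6 N/mm
Average = (93.6 + 103.6) / 2 = 98.6 N/mm


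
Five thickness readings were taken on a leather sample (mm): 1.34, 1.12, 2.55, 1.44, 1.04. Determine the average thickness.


1.50 mm

Sum = 1.34 + 1.12 + 2.55 + 1.44 + 1.04 = 7.49
Average = 7.49 / 5 = 1.50 mm


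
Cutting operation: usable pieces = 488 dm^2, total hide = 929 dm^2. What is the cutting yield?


Yield = usable / total x 100
Yield = 488 / 929 x 100 = 52.5%


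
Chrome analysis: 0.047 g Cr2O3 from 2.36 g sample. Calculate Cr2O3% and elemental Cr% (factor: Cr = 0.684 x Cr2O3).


Cr2O3 = 1.99%
Cr = 1.36%

Cr2O3% = 0.047 / 2.36 x 100 = 1.99%
Cr% = 1.99 x 0.684 = 1.36%


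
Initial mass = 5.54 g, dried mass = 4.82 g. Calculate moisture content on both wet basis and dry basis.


Wet basis = 13.0%
Dry basis = 14.9%

Moisture lost = 5.54 - 4.82 = 0.72 g
Wet basis MC = 0.72 / 5.54 x 100 = 13.0%
Dry basis MC = 0.72 / 4.82 x 100 = 14.9%


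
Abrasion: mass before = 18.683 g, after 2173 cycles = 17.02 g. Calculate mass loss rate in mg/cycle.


0.765 mg/cycle

Mass loss = 18.683 - 17.02 = 1.663 g
Rate = 1.663 / 2173 x 1000 = 0.765 mg/cycle


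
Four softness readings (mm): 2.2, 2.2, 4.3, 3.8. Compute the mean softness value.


Sum = 2.2 + 2.2 + 4.3 + 3.8
Mean = 12.5 / 4 = 3.13 mm


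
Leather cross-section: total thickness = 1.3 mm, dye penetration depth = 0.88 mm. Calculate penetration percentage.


Penetration% = 0.88 / 1.3 x 100
Penetration = 67.7%


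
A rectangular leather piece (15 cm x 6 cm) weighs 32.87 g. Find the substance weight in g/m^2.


Area = 15 x 6 = 90 cm^2
SW = 32.87 / 90 x 10000 = 3652.2 g/m^2


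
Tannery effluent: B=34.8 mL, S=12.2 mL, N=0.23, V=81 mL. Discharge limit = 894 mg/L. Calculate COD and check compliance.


COD = (34.8 - 12.2) x 0.23 x 8000 / 81 = 513.4 mg/L
Limit: 894 mg/L
Compliant: Yes


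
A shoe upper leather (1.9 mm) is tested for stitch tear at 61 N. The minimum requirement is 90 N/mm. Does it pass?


STS = 61 / 1.9 = 32.1 N/mm
Minimum required: 90 N/mm
Passes: No


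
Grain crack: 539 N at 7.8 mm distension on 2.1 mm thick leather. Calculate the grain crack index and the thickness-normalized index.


Crack index = 69.1 N/mm
Normalized index = 32.9 N/mm per mm


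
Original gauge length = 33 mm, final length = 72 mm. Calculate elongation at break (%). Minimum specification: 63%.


Elongation = 118.2%
Meets spec: Yes


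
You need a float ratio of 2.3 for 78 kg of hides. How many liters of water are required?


179.4 L


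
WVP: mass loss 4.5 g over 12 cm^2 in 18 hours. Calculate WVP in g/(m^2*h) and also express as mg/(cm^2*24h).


WVP = 208.33 g/(m^2*h)
Daily rate = 500.00 mg/(cm^2*24h)

WVP = 4.5 / (12 x 18) x 10000 = 208.33 g/(m^2*h)
Mass loss in mg = 4.5 x 1000 = 4500 mg
Per cm^2 per 24h in mg: 4500 x 24 / (12 x 18) = 108000 / 216 = 500.00 mg/(cm^2*24h)


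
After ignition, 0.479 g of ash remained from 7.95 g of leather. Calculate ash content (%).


Ash% = 0.479 / 7.95 x 100
Ash% = 6.03%


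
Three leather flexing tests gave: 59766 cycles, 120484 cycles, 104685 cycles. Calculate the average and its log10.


Average = (59766 + 120484 + 104685) / 3 = 94978 cycles
log10(94978) = 4.98


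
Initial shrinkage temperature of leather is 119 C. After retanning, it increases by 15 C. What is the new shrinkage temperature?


134 C


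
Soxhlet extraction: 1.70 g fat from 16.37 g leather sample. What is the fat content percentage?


Fat content = 1.70 / 16.37 x 100
Fat = 10.4%


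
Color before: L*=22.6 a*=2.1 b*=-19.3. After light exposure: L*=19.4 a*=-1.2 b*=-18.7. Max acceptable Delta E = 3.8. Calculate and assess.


Delta E = 4.64
Passes: No

dL = -3.2, da = -3.3, db = 0.6
dE = sqrt((-3.2)^2 + (-3.3)^2 + (0.6)^2) = 4.64
Max = 3.8
Passes: No


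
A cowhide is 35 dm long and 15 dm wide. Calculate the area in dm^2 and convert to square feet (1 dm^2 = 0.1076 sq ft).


525 dm^2
56.49 sq ft

Area = 35 x 15 = 525 dm^2
Conversion: 525 x 0.1076 = 56.49 sq ft


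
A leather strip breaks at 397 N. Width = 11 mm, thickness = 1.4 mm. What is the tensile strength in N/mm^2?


25.78 N/mm^2

Cross-sectional area = 11 x 1.4 = 15.4 mm^2
Tensile strength = 397 / 15.4 = 25.78 N/mm^2


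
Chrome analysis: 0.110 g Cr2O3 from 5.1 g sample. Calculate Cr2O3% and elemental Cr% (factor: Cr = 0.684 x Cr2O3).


Cr2O3% = 0.110 / 5.1 x 100 = 2.16%
Cr% = 2.16 x 0.684 = 1.48%


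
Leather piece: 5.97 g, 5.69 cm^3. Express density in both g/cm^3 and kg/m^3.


Density = 5.97 / 5.69 = 1.049 g/cm^3
Convert: 1.049 x 1000 = 1049 kg/m^3


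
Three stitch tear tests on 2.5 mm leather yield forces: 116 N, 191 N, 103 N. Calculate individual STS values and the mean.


STS1 = 46.4 N/mm
STS2 = 76.4 N/mm
STS3 = 41.2 N/mm
Mean = 54.7 N/mm

STS1 = 116 / 2.5 = 46.4 N/mm
STS2 = 191 / 2.5 = 76.4 N/mm
STS3 = 103 / 2.5 = 41.2 N/mm
Mean = (46.4 + 76.4 + 41.2) / 3 = 54.7 N/mm


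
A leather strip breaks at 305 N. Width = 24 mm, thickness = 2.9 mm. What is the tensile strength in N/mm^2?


Cross-sectional area = 24 x 2.9 = 69.6 mm^2
Tensile strength = 305 / 69.6 = 4.38 N/mm^2


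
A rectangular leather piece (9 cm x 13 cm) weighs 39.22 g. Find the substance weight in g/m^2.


3352.1 g/m^2

Area = 9 x 13 = 117 cm^2
SW = 39.22 / 117 x 10000 = 3352.1 g/m^2


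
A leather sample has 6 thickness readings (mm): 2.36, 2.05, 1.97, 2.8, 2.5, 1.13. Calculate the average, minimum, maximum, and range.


Average = 2.14 mm
Min = 1.13 mm
Max = 2.8 mm
Range = 1.67 mm


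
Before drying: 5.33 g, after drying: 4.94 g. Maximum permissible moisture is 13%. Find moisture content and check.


MC = (5.33 - 4.94) / 5.33 x 100 = 7.3%
Maximum: 13%
Acceptable: Yes


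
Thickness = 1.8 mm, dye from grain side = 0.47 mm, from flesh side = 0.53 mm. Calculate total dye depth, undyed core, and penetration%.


Total dyed = 1.00 mm
Undyed core = 0.80 mm
Penetration = 55.6%

Total dyed = 0.47 + 0.53 = 1.00 mm
Undyed core = 1.8 - 1.00 = 0.80 mm
Penetration = 1.00 / 1.8 x 100 = 55.6%


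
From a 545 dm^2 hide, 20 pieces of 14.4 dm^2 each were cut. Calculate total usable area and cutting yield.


Usable area = 288.0 dm^2
Yield = 52.8%


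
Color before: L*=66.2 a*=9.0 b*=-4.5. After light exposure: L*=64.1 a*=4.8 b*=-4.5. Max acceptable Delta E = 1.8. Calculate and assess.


Delta E = 4.70
Passes: No


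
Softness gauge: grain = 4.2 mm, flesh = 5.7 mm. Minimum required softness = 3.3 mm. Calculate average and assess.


Average = (4.2 + 5.7) / 2 = 4.95 mm
Minimum = 3.3 mm
Meets requirement: Yes


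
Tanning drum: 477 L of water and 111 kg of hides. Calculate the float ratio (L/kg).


Float ratio = water / hide weight
Ratio = 477 / 111 = 4.3


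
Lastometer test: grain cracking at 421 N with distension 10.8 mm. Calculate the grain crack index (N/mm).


39.0 N/mm

Grain crack index = force / distension
Index = 421 / 10.8 = 39.0 N/mm


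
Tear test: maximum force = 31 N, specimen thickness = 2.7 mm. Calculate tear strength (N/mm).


11.5 N/mm


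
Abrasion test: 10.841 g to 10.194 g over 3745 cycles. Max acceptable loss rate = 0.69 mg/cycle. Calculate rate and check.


Rate = 0.173 mg/cycle
Passes: Yes

Loss = 10.841 - 10.194 = 0.647 g
Rate = 0.647 g / 3745 cycles x 1000 = 0.173 mg/cycle
Max = 0.69 mg/cycle
Passes: Yes


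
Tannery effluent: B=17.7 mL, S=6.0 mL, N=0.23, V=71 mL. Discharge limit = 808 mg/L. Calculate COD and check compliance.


COD = (17.7 - 6.0) x 0.23 x 8000 / 71 = 303.2 mg/L
Limit: 808 mg/L
Compliant: Yes


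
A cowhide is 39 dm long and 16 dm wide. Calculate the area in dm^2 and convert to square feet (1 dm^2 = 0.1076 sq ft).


624 dm^2
67.14 sq ft

Area = 39 x 16 = 624 dm^2
Conversion: 624 x 0.1076 = 67.14 sq ft


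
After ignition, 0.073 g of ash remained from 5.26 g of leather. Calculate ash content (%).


Ash% = 0.073 / 5.26 x 100
Ash% = 1.39%
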